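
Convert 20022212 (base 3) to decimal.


Positional values (base 3):
  2 × 3^0 = 2 × 1 = 2
  1 × 3^1 = 1 × 3 = 3
  2 × 3^2 = 2 × 9 = 18
  2 × 3^3 = 2 × 27 = 54
  2 × 3^4 = 2 × 81 = 162
  0 × 3^5 = 0 × 243 = 0
  0 × 3^6 = 0 × 729 = 0
  2 × 3^7 = 2 × 2187 = 4374
Sum = 2 + 3 + 18 + 54 + 162 + 0 + 0 + 4374
= 4613


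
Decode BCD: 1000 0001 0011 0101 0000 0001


Each 4-bit group → digit:
  1000 → 8
  0001 → 1
  0011 → 3
  0101 → 5
  0000 → 0
  0001 → 1
= 813501


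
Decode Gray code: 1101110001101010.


Gray code: 1101110001101010
MSB stays the same: 1
Each subsequent bit = prev_binary XOR current_gray:
  B[1] = 1 XOR 1 = 0
  B[2] = 0 XOR 0 = 0
  B[3] = 0 XOR 1 = 1
  B[4] = 1 XOR 1 = 0
  B[5] = 0 XOR 1 = 1
  B[6] = 1 XOR 0 = 1
  B[7] = 1 XOR 0 = 1
  B[8] = 1 XOR 0 = 1
  B[9] = 1 XOR 1 = 0
  B[10] = 0 XOR 1 = 1
  B[11] = 1 XOR 0 = 1
  B[12] = 1 XOR 1 = 0
  B[13] = 0 XOR 0 = 0
  B[14] = 0 XOR 1 = 1
  B[15] = 1 XOR 0 = 1
= 1001011110110011 (38835 decimal)


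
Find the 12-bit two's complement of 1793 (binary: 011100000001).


Original: 011100000001
Step 1 - Invert all bits: 100011111110
Step 2 - Add 1: 100011111110 + 1
= 100011111111 (represents -1793)


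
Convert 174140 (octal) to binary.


Each octal digit → 3 binary bits:
  1 = 001
  7 = 111
  4 = 100
  1 = 001
  4 = 100
  0 = 000
Concatenate: 001 111 100 001 100 000
= 001111100001100000


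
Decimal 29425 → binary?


Divide by 2 repeatedly:
29425 ÷ 2 = 14712 remainder 1
14712 ÷ 2 = 7356 remainder 0
7356 ÷ 2 = 3678 remainder 0
3678 ÷ 2 = 1839 remainder 0
1839 ÷ 2 = 919 remainder 1
919 ÷ 2 = 459 remainder 1
459 ÷ 2 = 229 remainder 1
229 ÷ 2 = 114 remainder 1
114 ÷ 2 = 57 remainder 0
57 ÷ 2 = 28 remainder 1
28 ÷ 2 = 14 remainder 0
14 ÷ 2 = 7 remainder 0
7 ÷ 2 = 3 remainder 1
3 ÷ 2 = 1 remainder 1
1 ÷ 2 = 0 remainder 1
Reading remainders bottom-up:
= 111001011110001


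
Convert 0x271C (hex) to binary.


Each hex digit → 4 binary bits:
  2 = 0010
  7 = 0111
  1 = 0001
  C = 1100
Concatenate: 0010 0111 0001 1100
= 0010011100011100


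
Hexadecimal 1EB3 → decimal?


Positional values:
Position 0: 3 × 16^0 = 3 × 1 = 3
Position 1: B × 16^1 = 11 × 16 = 176
Position 2: E × 16^2 = 14 × 256 = 3584
Position 3: 1 × 16^3 = 1 × 4096 = 4096
Sum = 3 + 176 + 3584 + 4096
= 7859


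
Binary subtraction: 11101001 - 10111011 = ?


Align and subtract column by column (LSB to MSB, borrowing when needed):
  11101001
- 10111011
  --------
  col 0: (1 - 0 borrow-in) - 1 → 1 - 1 = 0, borrow out 0
  col 1: (0 - 0 borrow-in) - 1 → borrow from next column: (0+2) - 1 = 1, borrow out 1
  col 2: (0 - 1 borrow-in) - 0 → borrow from next column: (-1+2) - 0 = 1, borrow out 1
  col 3: (1 - 1 borrow-in) - 1 → borrow from next column: (0+2) - 1 = 1, borrow out 1
  col 4: (0 - 1 borrow-in) - 1 → borrow from next column: (-1+2) - 1 = 0, borrow out 1
  col 5: (1 - 1 borrow-in) - 1 → borrow from next column: (0+2) - 1 = 1, borrow out 1
  col 6: (1 - 1 borrow-in) - 0 → 0 - 0 = 0, borrow out 0
  col 7: (1 - 0 borrow-in) - 1 → 1 - 1 = 0, borrow out 0
Reading bits MSB→LSB: 00101110
Strip leading zeros: 101110
= 101110


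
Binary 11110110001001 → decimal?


Positional values:
Bit 0: 1 × 2^0 = 1
Bit 3: 1 × 2^3 = 8
Bit 7: 1 × 2^7 = 128
Bit 8: 1 × 2^8 = 256
Bit 10: 1 × 2^10 = 1024
Bit 11: 1 × 2^11 = 2048
Bit 12: 1 × 2^12 = 4096
Bit 13: 1 × 2^13 = 8192
Sum = 1 + 8 + 128 + 256 + 1024 + 2048 + 4096 + 8192
= 15753


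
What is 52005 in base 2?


Divide by 2 repeatedly:
52005 ÷ 2 = 26002 remainder 1
26002 ÷ 2 = 13001 remainder 0
13001 ÷ 2 = 6500 remainder 1
6500 ÷ 2 = 3250 remainder 0
3250 ÷ 2 = 1625 remainder 0
1625 ÷ 2 = 812 remainder 1
812 ÷ 2 = 406 remainder 0
406 ÷ 2 = 203 remainder 0
203 ÷ 2 = 101 remainder 1
101 ÷ 2 = 50 remainder 1
50 ÷ 2 = 25 remainder 0
25 ÷ 2 = 12 remainder 1
12 ÷ 2 = 6 remainder 0
6 ÷ 2 = 3 remainder 0
3 ÷ 2 = 1 remainder 1
1 ÷ 2 = 0 remainder 1
Reading remainders bottom-up:
= 1100101100100101


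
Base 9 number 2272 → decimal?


Positional values (base 9):
  2 × 9^0 = 2 × 1 = 2
  7 × 9^1 = 7 × 9 = 63
  2 × 9^2 = 2 × 81 = 162
  2 × 9^3 = 2 × 729 = 1458
Sum = 2 + 63 + 162 + 1458
= 1685


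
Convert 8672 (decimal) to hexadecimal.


Divide by 16 repeatedly:
8672 ÷ 16 = 542 remainder 0 (0)
542 ÷ 16 = 33 remainder 14 (E)
33 ÷ 16 = 2 remainder 1 (1)
2 ÷ 16 = 0 remainder 2 (2)
Reading remainders bottom-up:
= 0x21E0


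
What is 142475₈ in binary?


Each octal digit → 3 binary bits:
  1 = 001
  4 = 100
  2 = 010
  4 = 100
  7 = 111
  5 = 101
Concatenate: 001 100 010 100 111 101
= 001100010100111101


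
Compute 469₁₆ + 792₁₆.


Align and add column by column (LSB to MSB, each column mod 16 with carry):
  0469
+ 0792
  ----
  col 0: 9(9) + 2(2) + 0 (carry in) = 11 → B(11), carry out 0
  col 1: 6(6) + 9(9) + 0 (carry in) = 15 → F(15), carry out 0
  col 2: 4(4) + 7(7) + 0 (carry in) = 11 → B(11), carry out 0
  col 3: 0(0) + 0(0) + 0 (carry in) = 0 → 0(0), carry out 0
Reading digits MSB→LSB: 0BFB
Strip leading zeros: BFB
= 0xBFB


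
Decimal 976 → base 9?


Divide by 9 repeatedly:
976 ÷ 9 = 108 remainder 4
108 ÷ 9 = 12 remainder 0
12 ÷ 9 = 1 remainder 3
1 ÷ 9 = 0 remainder 1
Reading remainders bottom-up:
= 1304


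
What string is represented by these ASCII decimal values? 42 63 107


Codes (decimal): 42 63 107
Per-code ASCII lookup:
  42  (special character) → '*'
  63  (special character) → '?'
  107  (range 97-122: lowercase, 107 - 97 = 10) → 'k'
= '*?k'


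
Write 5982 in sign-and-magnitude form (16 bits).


Sign bit: 0 (positive)
Magnitude: 5982 = 001011101011110
= 0001011101011110


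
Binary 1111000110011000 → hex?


Group into 4-bit nibbles: 1111000110011000
  1111 = F
  0001 = 1
  1001 = 9
  1000 = 8
= 0xF198


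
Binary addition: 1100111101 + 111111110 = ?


Align and add column by column (LSB to MSB, carry propagating):
  01100111101
+ 00111111110
  -----------
  col 0: 1 + 0 + 0 (carry in) = 1 → bit 1, carry out 0
  col 1: 0 + 1 + 0 (carry in) = 1 → bit 1, carry out 0
  col 2: 1 + 1 + 0 (carry in) = 2 → bit 0, carry out 1
  col 3: 1 + 1 + 1 (carry in) = 3 → bit 1, carry out 1
  col 4: 1 + 1 + 1 (carry in) = 3 → bit 1, carry out 1
  col 5: 1 + 1 + 1 (carry in) = 3 → bit 1, carry out 1
  col 6: 0 + 1 + 1 (carry in) = 2 → bit 0, carry out 1
  col 7: 0 + 1 + 1 (carry in) = 2 → bit 0, carry out 1
  col 8: 1 + 1 + 1 (carry in) = 3 → bit 1, carry out 1
  col 9: 1 + 0 + 1 (carry in) = 2 → bit 0, carry out 1
  col 10: 0 + 0 + 1 (carry in) = 1 → bit 1, carry out 0
Reading bits MSB→LSB: 10100111011
Strip leading zeros: 10100111011
= 10100111011


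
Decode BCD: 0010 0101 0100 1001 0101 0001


Each 4-bit group → digit:
  0010 → 2
  0101 → 5
  0100 → 4
  1001 → 9
  0101 → 5
  0001 → 1
= 254951


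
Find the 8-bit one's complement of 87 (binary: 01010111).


Original: 01010111
Invert all bits:
  bit 0: 0 → 1
  bit 1: 1 → 0
  bit 2: 0 → 1
  bit 3: 1 → 0
  bit 4: 0 → 1
  bit 5: 1 → 0
  bit 6: 1 → 0
  bit 7: 1 → 0
= 10101000


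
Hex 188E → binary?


Each hex digit → 4 binary bits:
  1 = 0001
  8 = 1000
  8 = 1000
  E = 1110
Concatenate: 0001 1000 1000 1110
= 0001100010001110


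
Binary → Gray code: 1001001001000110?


Binary: 1001001001000110
Gray code: G = B XOR (B >> 1)
B >> 1 = 0100100100100011
1001001001000110 XOR 0100100100100011:
  1 XOR 0 = 1
  0 XOR 1 = 1
  0 XOR 0 = 0
  1 XOR 0 = 1
  0 XOR 1 = 1
  0 XOR 0 = 0
  1 XOR 0 = 1
  0 XOR 1 = 1
  0 XOR 0 = 0
  1 XOR 0 = 1
  0 XOR 1 = 1
  0 XOR 0 = 0
  0 XOR 0 = 0
  1 XOR 0 = 1
  1 XOR 1 = 0
  0 XOR 1 = 1
= 1101101101100101


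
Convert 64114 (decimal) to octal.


Divide by 8 repeatedly:
64114 ÷ 8 = 8014 remainder 2
8014 ÷ 8 = 1001 remainder 6
1001 ÷ 8 = 125 remainder 1
125 ÷ 8 = 15 remainder 5
15 ÷ 8 = 1 remainder 7
1 ÷ 8 = 0 remainder 1
Reading remainders bottom-up:
= 0o175162


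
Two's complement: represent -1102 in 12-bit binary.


Original: 010001001110
Step 1 - Invert all bits: 101110110001
Step 2 - Add 1: 101110110001 + 1
= 101110110010 (represents -1102)


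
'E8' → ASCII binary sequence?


String: 'E8'  (2 characters)
Per-character ASCII lookup:
  'E': uppercase starts at 65: 'E' = 65 + 4 = 69 → 1000101
  '8': digits start at 48: '8' = 48 + 8 = 56 → 111000
= 1000101 111000


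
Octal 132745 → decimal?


Positional values:
Position 0: 5 × 8^0 = 5
Position 1: 4 × 8^1 = 32
Position 2: 7 × 8^2 = 448
Position 3: 2 × 8^3 = 1024
Position 4: 3 × 8^4 = 12288
Position 5: 1 × 8^5 = 32768
Sum = 5 + 32 + 448 + 1024 + 12288 + 32768
= 46565


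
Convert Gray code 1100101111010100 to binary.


Gray code: 1100101111010100
MSB stays the same: 1
Each subsequent bit = prev_binary XOR current_gray:
  B[1] = 1 XOR 1 = 0
  B[2] = 0 XOR 0 = 0
  B[3] = 0 XOR 0 = 0
  B[4] = 0 XOR 1 = 1
  B[5] = 1 XOR 0 = 1
  B[6] = 1 XOR 1 = 0
  B[7] = 0 XOR 1 = 1
  B[8] = 1 XOR 1 = 0
  B[9] = 0 XOR 1 = 1
  B[10] = 1 XOR 0 = 1
  B[11] = 1 XOR 1 = 0
  B[12] = 0 XOR 0 = 0
  B[13] = 0 XOR 1 = 1
  B[14] = 1 XOR 0 = 1
  B[15] = 1 XOR 0 = 1
= 1000110101100111 (36199 decimal)


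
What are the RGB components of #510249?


Hex: #510249
R = 51₁₆ = 81
G = 02₁₆ = 2
B = 49₁₆ = 73
= RGB(81, 2, 73)


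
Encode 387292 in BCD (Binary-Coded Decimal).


Each digit → 4-bit binary:
  3 → 0011
  8 → 1000
  7 → 0111
  2 → 0010
  9 → 1001
  2 → 0010
= 0011 1000 0111 0010 1001 0010


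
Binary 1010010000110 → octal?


Group into 3-bit groups: 001010010000110
  001 = 1
  010 = 2
  010 = 2
  000 = 0
  110 = 6
= 0o12206


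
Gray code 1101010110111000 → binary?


Gray code: 1101010110111000
MSB stays the same: 1
Each subsequent bit = prev_binary XOR current_gray:
  B[1] = 1 XOR 1 = 0
  B[2] = 0 XOR 0 = 0
  B[3] = 0 XOR 1 = 1
  B[4] = 1 XOR 0 = 1
  B[5] = 1 XOR 1 = 0
  B[6] = 0 XOR 0 = 0
  B[7] = 0 XOR 1 = 1
  B[8] = 1 XOR 1 = 0
  B[9] = 0 XOR 0 = 0
  B[10] = 0 XOR 1 = 1
  B[11] = 1 XOR 1 = 0
  B[12] = 0 XOR 1 = 1
  B[13] = 1 XOR 0 = 1
  B[14] = 1 XOR 0 = 1
  B[15] = 1 XOR 0 = 1
= 1001100100101111 (39215 decimal)


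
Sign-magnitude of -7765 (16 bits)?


Sign bit: 1 (negative)
Magnitude: 7765 = 001111001010101
= 1001111001010101


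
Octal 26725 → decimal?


Positional values:
Position 0: 5 × 8^0 = 5
Position 1: 2 × 8^1 = 16
Position 2: 7 × 8^2 = 448
Position 3: 6 × 8^3 = 3072
Position 4: 2 × 8^4 = 8192
Sum = 5 + 16 + 448 + 3072 + 8192
= 11733


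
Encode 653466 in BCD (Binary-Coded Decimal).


Each digit → 4-bit binary:
  6 → 0110
  5 → 0101
  3 → 0011
  4 → 0100
  6 → 0110
  6 → 0110
= 0110 0101 0011 0100 0110 0110


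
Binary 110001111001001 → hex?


Group into 4-bit nibbles: 0110001111001001
  0110 = 6
  0011 = 3
  1100 = C
  1001 = 9
= 0x63C9


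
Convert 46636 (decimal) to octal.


Divide by 8 repeatedly:
46636 ÷ 8 = 5829 remainder 4
5829 ÷ 8 = 728 remainder 5
728 ÷ 8 = 91 remainder 0
91 ÷ 8 = 11 remainder 3
11 ÷ 8 = 1 remainder 3
1 ÷ 8 = 0 remainder 1
Reading remainders bottom-up:
= 0o133054


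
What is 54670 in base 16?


Divide by 16 repeatedly:
54670 ÷ 16 = 3416 remainder 14 (E)
3416 ÷ 16 = 213 remainder 8 (8)
213 ÷ 16 = 13 remainder 5 (5)
13 ÷ 16 = 0 remainder 13 (D)
Reading remainders bottom-up:
= 0xD58E


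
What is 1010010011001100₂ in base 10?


Positional values:
Bit 2: 1 × 2^2 = 4
Bit 3: 1 × 2^3 = 8
Bit 6: 1 × 2^6 = 64
Bit 7: 1 × 2^7 = 128
Bit 10: 1 × 2^10 = 1024
Bit 13: 1 × 2^13 = 8192
Bit 15: 1 × 2^15 = 32768
Sum = 4 + 8 + 64 + 128 + 1024 + 8192 + 32768
= 42188


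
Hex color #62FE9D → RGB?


Hex: #62FE9D
R = 62₁₆ = 98
G = FE₁₆ = 254
B = 9D₁₆ = 157
= RGB(98, 254, 157)


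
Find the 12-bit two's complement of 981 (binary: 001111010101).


Original: 001111010101
Step 1 - Invert all bits: 110000101010
Step 2 - Add 1: 110000101010 + 1
= 110000101011 (represents -981)


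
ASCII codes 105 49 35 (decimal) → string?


Codes (decimal): 105 49 35
Per-code ASCII lookup:
  105  (range 97-122: lowercase, 105 - 97 = 8) → 'i'
  49  (range 48-57: digits, 49 - 48 = 1) → '1'
  35  (special character) → '#'
= 'i1#'


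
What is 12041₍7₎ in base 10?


Positional values (base 7):
  1 × 7^0 = 1 × 1 = 1
  4 × 7^1 = 4 × 7 = 28
  0 × 7^2 = 0 × 49 = 0
  2 × 7^3 = 2 × 343 = 686
  1 × 7^4 = 1 × 2401 = 2401
Sum = 1 + 28 + 0 + 686 + 2401
= 3116


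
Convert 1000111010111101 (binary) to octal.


Group into 3-bit groups: 001000111010111101
  001 = 1
  000 = 0
  111 = 7
  010 = 2
  111 = 7
  101 = 5
= 0o107275


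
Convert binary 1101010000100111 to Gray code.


Binary: 1101010000100111
Gray code: G = B XOR (B >> 1)
B >> 1 = 0110101000010011
1101010000100111 XOR 0110101000010011:
  1 XOR 0 = 1
  1 XOR 1 = 0
  0 XOR 1 = 1
  1 XOR 0 = 1
  0 XOR 1 = 1
  1 XOR 0 = 1
  0 XOR 1 = 1
  0 XOR 0 = 0
  0 XOR 0 = 0
  0 XOR 0 = 0
  1 XOR 0 = 1
  0 XOR 1 = 1
  0 XOR 0 = 0
  1 XOR 0 = 1
  1 XOR 1 = 0
  1 XOR 1 = 0
= 1011111000110100


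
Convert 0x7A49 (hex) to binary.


Each hex digit → 4 binary bits:
  7 = 0111
  A = 1010
  4 = 0100
  9 = 1001
Concatenate: 0111 1010 0100 1001
= 0111101001001001


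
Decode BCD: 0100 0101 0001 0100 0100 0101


Each 4-bit group → digit:
  0100 → 4
  0101 → 5
  0001 → 1
  0100 → 4
  0100 → 4
  0101 → 5
= 451445


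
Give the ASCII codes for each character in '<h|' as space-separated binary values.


String: '<h|'  (3 characters)
Per-character ASCII lookup:
  '<': special character: '<' = 60 → 111100
  'h': lowercase starts at 97: 'h' = 97 + 7 = 104 → 1101000
  '|': special character: '|' = 124 → 1111100
= 111100 1101000 1111100


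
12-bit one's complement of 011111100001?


Original: 011111100001
Invert all bits:
  bit 0: 0 → 1
  bit 1: 1 → 0
  bit 2: 1 → 0
  bit 3: 1 → 0
  bit 4: 1 → 0
  bit 5: 1 → 0
  bit 6: 1 → 0
  bit 7: 0 → 1
  bit 8: 0 → 1
  bit 9: 0 → 1
  bit 10: 0 → 1
  bit 11: 1 → 0
= 100000011110


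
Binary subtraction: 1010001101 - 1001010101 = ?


Align and subtract column by column (LSB to MSB, borrowing when needed):
  1010001101
- 1001010101
  ----------
  col 0: (1 - 0 borrow-in) - 1 → 1 - 1 = 0, borrow out 0
  col 1: (0 - 0 borrow-in) - 0 → 0 - 0 = 0, borrow out 0
  col 2: (1 - 0 borrow-in) - 1 → 1 - 1 = 0, borrow out 0
  col 3: (1 - 0 borrow-in) - 0 → 1 - 0 = 1, borrow out 0
  col 4: (0 - 0 borrow-in) - 1 → borrow from next column: (0+2) - 1 = 1, borrow out 1
  col 5: (0 - 1 borrow-in) - 0 → borrow from next column: (-1+2) - 0 = 1, borrow out 1
  col 6: (0 - 1 borrow-in) - 1 → borrow from next column: (-1+2) - 1 = 0, borrow out 1
  col 7: (1 - 1 borrow-in) - 0 → 0 - 0 = 0, borrow out 0
  col 8: (0 - 0 borrow-in) - 0 → 0 - 0 = 0, borrow out 0
  col 9: (1 - 0 borrow-in) - 1 → 1 - 1 = 0, borrow out 0
Reading bits MSB→LSB: 0000111000
Strip leading zeros: 111000
= 111000


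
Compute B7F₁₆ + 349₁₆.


Align and add column by column (LSB to MSB, each column mod 16 with carry):
  0B7F
+ 0349
  ----
  col 0: F(15) + 9(9) + 0 (carry in) = 24 → 8(8), carry out 1
  col 1: 7(7) + 4(4) + 1 (carry in) = 12 → C(12), carry out 0
  col 2: B(11) + 3(3) + 0 (carry in) = 14 → E(14), carry out 0
  col 3: 0(0) + 0(0) + 0 (carry in) = 0 → 0(0), carry out 0
Reading digits MSB→LSB: 0EC8
Strip leading zeros: EC8
= 0xEC8


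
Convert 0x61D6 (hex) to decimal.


Positional values:
Position 0: 6 × 16^0 = 6 × 1 = 6
Position 1: D × 16^1 = 13 × 16 = 208
Position 2: 1 × 16^2 = 1 × 256 = 256
Position 3: 6 × 16^3 = 6 × 4096 = 24576
Sum = 6 + 208 + 256 + 24576
= 25046


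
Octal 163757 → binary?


Each octal digit → 3 binary bits:
  1 = 001
  6 = 110
  3 = 011
  7 = 111
  5 = 101
  7 = 111
Concatenate: 001 110 011 111 101 111
= 001110011111101111


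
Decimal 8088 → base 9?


Divide by 9 repeatedly:
8088 ÷ 9 = 898 remainder 6
898 ÷ 9 = 99 remainder 7
99 ÷ 9 = 11 remainder 0
11 ÷ 9 = 1 remainder 2
1 ÷ 9 = 0 remainder 1
Reading remainders bottom-up:
= 12076


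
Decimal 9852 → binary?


Divide by 2 repeatedly:
9852 ÷ 2 = 4926 remainder 0
4926 ÷ 2 = 2463 remainder 0
2463 ÷ 2 = 1231 remainder 1
1231 ÷ 2 = 615 remainder 1
615 ÷ 2 = 307 remainder 1
307 ÷ 2 = 153 remainder 1
153 ÷ 2 = 76 remainder 1
76 ÷ 2 = 38 remainder 0
38 ÷ 2 = 19 remainder 0
19 ÷ 2 = 9 remainder 1
9 ÷ 2 = 4 remainder 1
4 ÷ 2 = 2 remainder 0
2 ÷ 2 = 1 remainder 0
1 ÷ 2 = 0 remainder 1
Reading remainders bottom-up:
= 10011001111100


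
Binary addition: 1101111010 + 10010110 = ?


Align and add column by column (LSB to MSB, carry propagating):
  01101111010
+ 00010010110
  -----------
  col 0: 0 + 0 + 0 (carry in) = 0 → bit 0, carry out 0
  col 1: 1 + 1 + 0 (carry in) = 2 → bit 0, carry out 1
  col 2: 0 + 1 + 1 (carry in) = 2 → bit 0, carry out 1
  col 3: 1 + 0 + 1 (carry in) = 2 → bit 0, carry out 1
  col 4: 1 + 1 + 1 (carry in) = 3 → bit 1, carry out 1
  col 5: 1 + 0 + 1 (carry in) = 2 → bit 0, carry out 1
  col 6: 1 + 0 + 1 (carry in) = 2 → bit 0, carry out 1
  col 7: 0 + 1 + 1 (carry in) = 2 → bit 0, carry out 1
  col 8: 1 + 0 + 1 (carry in) = 2 → bit 0, carry out 1
  col 9: 1 + 0 + 1 (carry in) = 2 → bit 0, carry out 1
  col 10: 0 + 0 + 1 (carry in) = 1 → bit 1, carry out 0
Reading bits MSB→LSB: 10000010000
Strip leading zeros: 10000010000
= 10000010000


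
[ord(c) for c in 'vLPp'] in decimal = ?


String: 'vLPp'  (4 characters)
Per-character ASCII lookup:
  'v': lowercase starts at 97: 'v' = 97 + 21 = 118
  'L': uppercase starts at 65: 'L' = 65 + 11 = 76
  'P': uppercase starts at 65: 'P' = 65 + 15 = 80
  'p': lowercase starts at 97: 'p' = 97 + 15 = 112
= 118 76 80 112


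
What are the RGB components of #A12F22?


Hex: #A12F22
R = A1₁₆ = 161
G = 2F₁₆ = 47
B = 22₁₆ = 34
= RGB(161, 47, 34)


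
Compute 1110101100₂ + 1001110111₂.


Align and add column by column (LSB to MSB, carry propagating):
  01110101100
+ 01001110111
  -----------
  col 0: 0 + 1 + 0 (carry in) = 1 → bit 1, carry out 0
  col 1: 0 + 1 + 0 (carry in) = 1 → bit 1, carry out 0
  col 2: 1 + 1 + 0 (carry in) = 2 → bit 0, carry out 1
  col 3: 1 + 0 + 1 (carry in) = 2 → bit 0, carry out 1
  col 4: 0 + 1 + 1 (carry in) = 2 → bit 0, carry out 1
  col 5: 1 + 1 + 1 (carry in) = 3 → bit 1, carry out 1
  col 6: 0 + 1 + 1 (carry in) = 2 → bit 0, carry out 1
  col 7: 1 + 0 + 1 (carry in) = 2 → bit 0, carry out 1
  col 8: 1 + 0 + 1 (carry in) = 2 → bit 0, carry out 1
  col 9: 1 + 1 + 1 (carry in) = 3 → bit 1, carry out 1
  col 10: 0 + 0 + 1 (carry in) = 1 → bit 1, carry out 0
Reading bits MSB→LSB: 11000100011
Strip leading zeros: 11000100011
= 11000100011


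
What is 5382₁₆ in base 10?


Positional values:
Position 0: 2 × 16^0 = 2 × 1 = 2
Position 1: 8 × 16^1 = 8 × 16 = 128
Position 2: 3 × 16^2 = 3 × 256 = 768
Position 3: 5 × 16^3 = 5 × 4096 = 20480
Sum = 2 + 128 + 768 + 20480
= 21378


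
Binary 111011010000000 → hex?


Group into 4-bit nibbles: 0111011010000000
  0111 = 7
  0110 = 6
  1000 = 8
  0000 = 0
= 0x7680


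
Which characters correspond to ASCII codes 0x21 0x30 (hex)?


Codes (hex): 0x21 0x30
Per-code ASCII lookup:
  0x21 = 33  (special character) → '!'
  0x30 = 48  (range 48-57: digits, 48 - 48 = 0) → '0'
= '!0'


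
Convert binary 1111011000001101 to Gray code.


Binary: 1111011000001101
Gray code: G = B XOR (B >> 1)
B >> 1 = 0111101100000110
1111011000001101 XOR 0111101100000110:
  1 XOR 0 = 1
  1 XOR 1 = 0
  1 XOR 1 = 0
  1 XOR 1 = 0
  0 XOR 1 = 1
  1 XOR 0 = 1
  1 XOR 1 = 0
  0 XOR 1 = 1
  0 XOR 0 = 0
  0 XOR 0 = 0
  0 XOR 0 = 0
  0 XOR 0 = 0
  1 XOR 0 = 1
  1 XOR 1 = 0
  0 XOR 1 = 1
  1 XOR 0 = 1
= 1000110100001011


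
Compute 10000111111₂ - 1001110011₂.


Align and subtract column by column (LSB to MSB, borrowing when needed):
  10000111111
- 01001110011
  -----------
  col 0: (1 - 0 borrow-in) - 1 → 1 - 1 = 0, borrow out 0
  col 1: (1 - 0 borrow-in) - 1 → 1 - 1 = 0, borrow out 0
  col 2: (1 - 0 borrow-in) - 0 → 1 - 0 = 1, borrow out 0
  col 3: (1 - 0 borrow-in) - 0 → 1 - 0 = 1, borrow out 0
  col 4: (1 - 0 borrow-in) - 1 → 1 - 1 = 0, borrow out 0
  col 5: (1 - 0 borrow-in) - 1 → 1 - 1 = 0, borrow out 0
  col 6: (0 - 0 borrow-in) - 1 → borrow from next column: (0+2) - 1 = 1, borrow out 1
  col 7: (0 - 1 borrow-in) - 0 → borrow from next column: (-1+2) - 0 = 1, borrow out 1
  col 8: (0 - 1 borrow-in) - 0 → borrow from next column: (-1+2) - 0 = 1, borrow out 1
  col 9: (0 - 1 borrow-in) - 1 → borrow from next column: (-1+2) - 1 = 0, borrow out 1
  col 10: (1 - 1 borrow-in) - 0 → 0 - 0 = 0, borrow out 0
Reading bits MSB→LSB: 00111001100
Strip leading zeros: 111001100
= 111001100


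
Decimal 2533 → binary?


Divide by 2 repeatedly:
2533 ÷ 2 = 1266 remainder 1
1266 ÷ 2 = 633 remainder 0
633 ÷ 2 = 316 remainder 1
316 ÷ 2 = 158 remainder 0
158 ÷ 2 = 79 remainder 0
79 ÷ 2 = 39 remainder 1
39 ÷ 2 = 19 remainder 1
19 ÷ 2 = 9 remainder 1
9 ÷ 2 = 4 remainder 1
4 ÷ 2 = 2 remainder 0
2 ÷ 2 = 1 remainder 0
1 ÷ 2 = 0 remainder 1
Reading remainders bottom-up:
= 100111100101


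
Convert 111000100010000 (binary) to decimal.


Positional values:
Bit 4: 1 × 2^4 = 16
Bit 8: 1 × 2^8 = 256
Bit 12: 1 × 2^12 = 4096
Bit 13: 1 × 2^13 = 8192
Bit 14: 1 × 2^14 = 16384
Sum = 16 + 256 + 4096 + 8192 + 16384
= 28944


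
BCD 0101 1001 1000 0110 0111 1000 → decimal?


Each 4-bit group → digit:
  0101 → 5
  1001 → 9
  1000 → 8
  0110 → 6
  0111 → 7
  1000 → 8
= 598678


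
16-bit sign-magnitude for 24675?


Sign bit: 0 (positive)
Magnitude: 24675 = 110000001100011
= 0110000001100011


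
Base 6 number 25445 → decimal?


Positional values (base 6):
  5 × 6^0 = 5 × 1 = 5
  4 × 6^1 = 4 × 6 = 24
  4 × 6^2 = 4 × 36 = 144
  5 × 6^3 = 5 × 216 = 1080
  2 × 6^4 = 2 × 1296 = 2592
Sum = 5 + 24 + 144 + 1080 + 2592
= 3845


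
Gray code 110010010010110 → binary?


Gray code: 110010010010110
MSB stays the same: 1
Each subsequent bit = prev_binary XOR current_gray:
  B[1] = 1 XOR 1 = 0
  B[2] = 0 XOR 0 = 0
  B[3] = 0 XOR 0 = 0
  B[4] = 0 XOR 1 = 1
  B[5] = 1 XOR 0 = 1
  B[6] = 1 XOR 0 = 1
  B[7] = 1 XOR 1 = 0
  B[8] = 0 XOR 0 = 0
  B[9] = 0 XOR 0 = 0
  B[10] = 0 XOR 1 = 1
  B[11] = 1 XOR 0 = 1
  B[12] = 1 XOR 1 = 0
  B[13] = 0 XOR 1 = 1
  B[14] = 1 XOR 0 = 1
= 100011100011011 (18203 decimal)


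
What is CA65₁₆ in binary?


Each hex digit → 4 binary bits:
  C = 1100
  A = 1010
  6 = 0110
  5 = 0101
Concatenate: 1100 1010 0110 0101
= 1100101001100101


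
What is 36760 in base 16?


Divide by 16 repeatedly:
36760 ÷ 16 = 2297 remainder 8 (8)
2297 ÷ 16 = 143 remainder 9 (9)
143 ÷ 16 = 8 remainder 15 (F)
8 ÷ 16 = 0 remainder 8 (8)
Reading remainders bottom-up:
= 0x8F98


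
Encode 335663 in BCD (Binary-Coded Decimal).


Each digit → 4-bit binary:
  3 → 0011
  3 → 0011
  5 → 0101
  6 → 0110
  6 → 0110
  3 → 0011
= 0011 0011 0101 0110 0110 0011


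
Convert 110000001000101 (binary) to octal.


Group into 3-bit groups: 110000001000101
  110 = 6
  000 = 0
  001 = 1
  000 = 0
  101 = 5
= 0o60105


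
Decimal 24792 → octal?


Divide by 8 repeatedly:
24792 ÷ 8 = 3099 remainder 0
3099 ÷ 8 = 387 remainder 3
387 ÷ 8 = 48 remainder 3
48 ÷ 8 = 6 remainder 0
6 ÷ 8 = 0 remainder 6
Reading remainders bottom-up:
= 0o60330


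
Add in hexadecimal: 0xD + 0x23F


Align and add column by column (LSB to MSB, each column mod 16 with carry):
  000D
+ 023F
  ----
  col 0: D(13) + F(15) + 0 (carry in) = 28 → C(12), carry out 1
  col 1: 0(0) + 3(3) + 1 (carry in) = 4 → 4(4), carry out 0
  col 2: 0(0) + 2(2) + 0 (carry in) = 2 → 2(2), carry out 0
  col 3: 0(0) + 0(0) + 0 (carry in) = 0 → 0(0), carry out 0
Reading digits MSB→LSB: 024C
Strip leading zeros: 24C
= 0x24C


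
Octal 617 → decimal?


Positional values:
Position 0: 7 × 8^0 = 7
Position 1: 1 × 8^1 = 8
Position 2: 6 × 8^2 = 384
Sum = 7 + 8 + 384
= 399


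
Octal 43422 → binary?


Each octal digit → 3 binary bits:
  4 = 100
  3 = 011
  4 = 100
  2 = 010
  2 = 010
Concatenate: 100 011 100 010 010
= 100011100010010


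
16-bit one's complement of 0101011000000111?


Original: 0101011000000111
Invert all bits:
  bit 0: 0 → 1
  bit 1: 1 → 0
  bit 2: 0 → 1
  bit 3: 1 → 0
  bit 4: 0 → 1
  bit 5: 1 → 0
  bit 6: 1 → 0
  bit 7: 0 → 1
  bit 8: 0 → 1
  bit 9: 0 → 1
  bit 10: 0 → 1
  bit 11: 0 → 1
  bit 12: 0 → 1
  bit 13: 1 → 0
  bit 14: 1 → 0
  bit 15: 1 → 0
= 1010100111111000


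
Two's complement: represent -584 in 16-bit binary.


Original: 0000001001001000
Step 1 - Invert all bits: 1111110110110111
Step 2 - Add 1: 1111110110110111 + 1
= 1111110110111000 (represents -584)


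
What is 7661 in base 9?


Divide by 9 repeatedly:
7661 ÷ 9 = 851 remainder 2
851 ÷ 9 = 94 remainder 5
94 ÷ 9 = 10 remainder 4
10 ÷ 9 = 1 remainder 1
1 ÷ 9 = 0 remainder 1
Reading remainders bottom-up:
= 11452


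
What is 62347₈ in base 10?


Positional values:
Position 0: 7 × 8^0 = 7
Position 1: 4 × 8^1 = 32
Position 2: 3 × 8^2 = 192
Position 3: 2 × 8^3 = 1024
Position 4: 6 × 8^4 = 24576
Sum = 7 + 32 + 192 + 1024 + 24576
= 25831


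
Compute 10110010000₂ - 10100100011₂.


Align and subtract column by column (LSB to MSB, borrowing when needed):
  10110010000
- 10100100011
  -----------
  col 0: (0 - 0 borrow-in) - 1 → borrow from next column: (0+2) - 1 = 1, borrow out 1
  col 1: (0 - 1 borrow-in) - 1 → borrow from next column: (-1+2) - 1 = 0, borrow out 1
  col 2: (0 - 1 borrow-in) - 0 → borrow from next column: (-1+2) - 0 = 1, borrow out 1
  col 3: (0 - 1 borrow-in) - 0 → borrow from next column: (-1+2) - 0 = 1, borrow out 1
  col 4: (1 - 1 borrow-in) - 0 → 0 - 0 = 0, borrow out 0
  col 5: (0 - 0 borrow-in) - 1 → borrow from next column: (0+2) - 1 = 1, borrow out 1
  col 6: (0 - 1 borrow-in) - 0 → borrow from next column: (-1+2) - 0 = 1, borrow out 1
  col 7: (1 - 1 borrow-in) - 0 → 0 - 0 = 0, borrow out 0
  col 8: (1 - 0 borrow-in) - 1 → 1 - 1 = 0, borrow out 0
  col 9: (0 - 0 borrow-in) - 0 → 0 - 0 = 0, borrow out 0
  col 10: (1 - 0 borrow-in) - 1 → 1 - 1 = 0, borrow out 0
Reading bits MSB→LSB: 00001101101
Strip leading zeros: 1101101
= 1101101


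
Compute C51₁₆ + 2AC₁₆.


Align and add column by column (LSB to MSB, each column mod 16 with carry):
  0C51
+ 02AC
  ----
  col 0: 1(1) + C(12) + 0 (carry in) = 13 → D(13), carry out 0
  col 1: 5(5) + A(10) + 0 (carry in) = 15 → F(15), carry out 0
  col 2: C(12) + 2(2) + 0 (carry in) = 14 → E(14), carry out 0
  col 3: 0(0) + 0(0) + 0 (carry in) = 0 → 0(0), carry out 0
Reading digits MSB→LSB: 0EFD
Strip leading zeros: EFD
= 0xEFD


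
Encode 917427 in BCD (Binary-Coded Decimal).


Each digit → 4-bit binary:
  9 → 1001
  1 → 0001
  7 → 0111
  4 → 0100
  2 → 0010
  7 → 0111
= 1001 0001 0111 0100 0010 0111


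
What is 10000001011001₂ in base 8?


Group into 3-bit groups: 010000001011001
  010 = 2
  000 = 0
  001 = 1
  011 = 3
  001 = 1
= 0o20131


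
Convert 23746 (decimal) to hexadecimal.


Divide by 16 repeatedly:
23746 ÷ 16 = 1484 remainder 2 (2)
1484 ÷ 16 = 92 remainder 12 (C)
92 ÷ 16 = 5 remainder 12 (C)
5 ÷ 16 = 0 remainder 5 (5)
Reading remainders bottom-up:
= 0x5CC2


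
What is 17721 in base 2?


Divide by 2 repeatedly:
17721 ÷ 2 = 8860 remainder 1
8860 ÷ 2 = 4430 remainder 0
4430 ÷ 2 = 2215 remainder 0
2215 ÷ 2 = 1107 remainder 1
1107 ÷ 2 = 553 remainder 1
553 ÷ 2 = 276 remainder 1
276 ÷ 2 = 138 remainder 0
138 ÷ 2 = 69 remainder 0
69 ÷ 2 = 34 remainder 1
34 ÷ 2 = 17 remainder 0
17 ÷ 2 = 8 remainder 1
8 ÷ 2 = 4 remainder 0
4 ÷ 2 = 2 remainder 0
2 ÷ 2 = 1 remainder 0
1 ÷ 2 = 0 remainder 1
Reading remainders bottom-up:
= 100010100111001


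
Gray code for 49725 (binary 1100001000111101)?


Binary: 1100001000111101
Gray code: G = B XOR (B >> 1)
B >> 1 = 0110000100011110
1100001000111101 XOR 0110000100011110:
  1 XOR 0 = 1
  1 XOR 1 = 0
  0 XOR 1 = 1
  0 XOR 0 = 0
  0 XOR 0 = 0
  0 XOR 0 = 0
  1 XOR 0 = 1
  0 XOR 1 = 1
  0 XOR 0 = 0
  0 XOR 0 = 0
  1 XOR 0 = 1
  1 XOR 1 = 0
  1 XOR 1 = 0
  1 XOR 1 = 0
  0 XOR 1 = 1
  1 XOR 0 = 1
= 1010001100100011


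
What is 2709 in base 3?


Divide by 3 repeatedly:
2709 ÷ 3 = 903 remainder 0
903 ÷ 3 = 301 remainder 0
301 ÷ 3 = 100 remainder 1
100 ÷ 3 = 33 remainder 1
33 ÷ 3 = 11 remainder 0
11 ÷ 3 = 3 remainder 2
3 ÷ 3 = 1 remainder 0
1 ÷ 3 = 0 remainder 1
Reading remainders bottom-up:
= 10201100


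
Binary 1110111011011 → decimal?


Positional values:
Bit 0: 1 × 2^0 = 1
Bit 1: 1 × 2^1 = 2
Bit 3: 1 × 2^3 = 8
Bit 4: 1 × 2^4 = 16
Bit 6: 1 × 2^6 = 64
Bit 7: 1 × 2^7 = 128
Bit 8: 1 × 2^8 = 256
Bit 10: 1 × 2^10 = 1024
Bit 11: 1 × 2^11 = 2048
Bit 12: 1 × 2^12 = 4096
Sum = 1 + 2 + 8 + 16 + 64 + 128 + 256 + 1024 + 2048 + 4096
= 7643


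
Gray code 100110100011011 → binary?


Gray code: 100110100011011
MSB stays the same: 1
Each subsequent bit = prev_binary XOR current_gray:
  B[1] = 1 XOR 0 = 1
  B[2] = 1 XOR 0 = 1
  B[3] = 1 XOR 1 = 0
  B[4] = 0 XOR 1 = 1
  B[5] = 1 XOR 0 = 1
  B[6] = 1 XOR 1 = 0
  B[7] = 0 XOR 0 = 0
  B[8] = 0 XOR 0 = 0
  B[9] = 0 XOR 0 = 0
  B[10] = 0 XOR 1 = 1
  B[11] = 1 XOR 1 = 0
  B[12] = 0 XOR 0 = 0
  B[13] = 0 XOR 1 = 1
  B[14] = 1 XOR 1 = 0
= 111011000010010 (30226 decimal)


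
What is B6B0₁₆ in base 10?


Positional values:
Position 0: 0 × 16^0 = 0 × 1 = 0
Position 1: B × 16^1 = 11 × 16 = 176
Position 2: 6 × 16^2 = 6 × 256 = 1536
Position 3: B × 16^3 = 11 × 4096 = 45056
Sum = 0 + 176 + 1536 + 45056
= 46768


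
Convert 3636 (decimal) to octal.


Divide by 8 repeatedly:
3636 ÷ 8 = 454 remainder 4
454 ÷ 8 = 56 remainder 6
56 ÷ 8 = 7 remainder 0
7 ÷ 8 = 0 remainder 7
Reading remainders bottom-up:
= 0o7064


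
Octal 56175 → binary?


Each octal digit → 3 binary bits:
  5 = 101
  6 = 110
  1 = 001
  7 = 111
  5 = 101
Concatenate: 101 110 001 111 101
= 101110001111101


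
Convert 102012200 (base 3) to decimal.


Positional values (base 3):
  0 × 3^0 = 0 × 1 = 0
  0 × 3^1 = 0 × 3 = 0
  2 × 3^2 = 2 × 9 = 18
  2 × 3^3 = 2 × 27 = 54
  1 × 3^4 = 1 × 81 = 81
  0 × 3^5 = 0 × 243 = 0
  2 × 3^6 = 2 × 729 = 1458
  0 × 3^7 = 0 × 2187 = 0
  1 × 3^8 = 1 × 6561 = 6561
Sum = 0 + 0 + 18 + 54 + 81 + 0 + 1458 + 0 + 6561
= 8172


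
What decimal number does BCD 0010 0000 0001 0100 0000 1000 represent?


Each 4-bit group → digit:
  0010 → 2
  0000 → 0
  0001 → 1
  0100 → 4
  0000 → 0
  1000 → 8
= 201408


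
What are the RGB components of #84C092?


Hex: #84C092
R = 84₁₆ = 132
G = C0₁₆ = 192
B = 92₁₆ = 146
= RGB(132, 192, 146)


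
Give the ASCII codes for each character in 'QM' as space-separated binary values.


String: 'QM'  (2 characters)
Per-character ASCII lookup:
  'Q': uppercase starts at 65: 'Q' = 65 + 16 = 81 → 1010001
  'M': uppercase starts at 65: 'M' = 65 + 12 = 77 → 1001101
= 1010001 1001101


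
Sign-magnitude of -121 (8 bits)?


Sign bit: 1 (negative)
Magnitude: 121 = 1111001
= 11111001


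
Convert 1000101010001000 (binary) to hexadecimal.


Group into 4-bit nibbles: 1000101010001000
  1000 = 8
  1010 = A
  1000 = 8
  1000 = 8
= 0x8A88


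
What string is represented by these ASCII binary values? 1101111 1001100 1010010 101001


Codes (binary): 1101111 1001100 1010010 101001
Per-code ASCII lookup:
  1101111 = 111  (range 97-122: lowercase, 111 - 97 = 14) → 'o'
  1001100 = 76  (range 65-90: uppercase, 76 - 65 = 11) → 'L'
  1010010 = 82  (range 65-90: uppercase, 82 - 65 = 17) → 'R'
  101001 = 41  (special character) → ')'
= 'oLR)'


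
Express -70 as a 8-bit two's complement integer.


Original: 01000110
Step 1 - Invert all bits: 10111001
Step 2 - Add 1: 10111001 + 1
= 10111010 (represents -70)


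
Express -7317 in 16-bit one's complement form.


Original: 0001110010010101
Invert all bits:
  bit 0: 0 → 1
  bit 1: 0 → 1
  bit 2: 0 → 1
  bit 3: 1 → 0
  bit 4: 1 → 0
  bit 5: 1 → 0
  bit 6: 0 → 1
  bit 7: 0 → 1
  bit 8: 1 → 0
  bit 9: 0 → 1
  bit 10: 0 → 1
  bit 11: 1 → 0
  bit 12: 0 → 1
  bit 13: 1 → 0
  bit 14: 0 → 1
  bit 15: 1 → 0
= 1110001101101010


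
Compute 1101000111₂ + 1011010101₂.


Align and add column by column (LSB to MSB, carry propagating):
  01101000111
+ 01011010101
  -----------
  col 0: 1 + 1 + 0 (carry in) = 2 → bit 0, carry out 1
  col 1: 1 + 0 + 1 (carry in) = 2 → bit 0, carry out 1
  col 2: 1 + 1 + 1 (carry in) = 3 → bit 1, carry out 1
  col 3: 0 + 0 + 1 (carry in) = 1 → bit 1, carry out 0
  col 4: 0 + 1 + 0 (carry in) = 1 → bit 1, carry out 0
  col 5: 0 + 0 + 0 (carry in) = 0 → bit 0, carry out 0
  col 6: 1 + 1 + 0 (carry in) = 2 → bit 0, carry out 1
  col 7: 0 + 1 + 1 (carry in) = 2 → bit 0, carry out 1
  col 8: 1 + 0 + 1 (carry in) = 2 → bit 0, carry out 1
  col 9: 1 + 1 + 1 (carry in) = 3 → bit 1, carry out 1
  col 10: 0 + 0 + 1 (carry in) = 1 → bit 1, carry out 0
Reading bits MSB→LSB: 11000011100
Strip leading zeros: 11000011100
= 11000011100


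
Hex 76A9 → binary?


Each hex digit → 4 binary bits:
  7 = 0111
  6 = 0110
  A = 1010
  9 = 1001
Concatenate: 0111 0110 1010 1001
= 0111011010101001


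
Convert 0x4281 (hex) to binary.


Each hex digit → 4 binary bits:
  4 = 0100
  2 = 0010
  8 = 1000
  1 = 0001
Concatenate: 0100 0010 1000 0001
= 0100001010000001


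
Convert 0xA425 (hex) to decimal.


Positional values:
Position 0: 5 × 16^0 = 5 × 1 = 5
Position 1: 2 × 16^1 = 2 × 16 = 32
Position 2: 4 × 16^2 = 4 × 256 = 1024
Position 3: A × 16^3 = 10 × 4096 = 40960
Sum = 5 + 32 + 1024 + 40960
= 42021


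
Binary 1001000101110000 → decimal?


Positional values:
Bit 4: 1 × 2^4 = 16
Bit 5: 1 × 2^5 = 32
Bit 6: 1 × 2^6 = 64
Bit 8: 1 × 2^8 = 256
Bit 12: 1 × 2^12 = 4096
Bit 15: 1 × 2^15 = 32768
Sum = 16 + 32 + 64 + 256 + 4096 + 32768
= 37232


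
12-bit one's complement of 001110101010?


Original: 001110101010
Invert all bits:
  bit 0: 0 → 1
  bit 1: 0 → 1
  bit 2: 1 → 0
  bit 3: 1 → 0
  bit 4: 1 → 0
  bit 5: 0 → 1
  bit 6: 1 → 0
  bit 7: 0 → 1
  bit 8: 1 → 0
  bit 9: 0 → 1
  bit 10: 1 → 0
  bit 11: 0 → 1
= 110001010101


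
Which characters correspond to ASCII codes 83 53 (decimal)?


Codes (decimal): 83 53
Per-code ASCII lookup:
  83  (range 65-90: uppercase, 83 - 65 = 18) → 'S'
  53  (range 48-57: digits, 53 - 48 = 5) → '5'
= 'S5'


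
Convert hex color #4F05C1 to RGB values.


Hex: #4F05C1
R = 4F₁₆ = 79
G = 05₁₆ = 5
B = C1₁₆ = 193
= RGB(79, 5, 193)


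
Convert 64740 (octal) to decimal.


Positional values:
Position 0: 0 × 8^0 = 0
Position 1: 4 × 8^1 = 32
Position 2: 7 × 8^2 = 448
Position 3: 4 × 8^3 = 2048
Position 4: 6 × 8^4 = 24576
Sum = 0 + 32 + 448 + 2048 + 24576
= 27104


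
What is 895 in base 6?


Divide by 6 repeatedly:
895 ÷ 6 = 149 remainder 1
149 ÷ 6 = 24 remainder 5
24 ÷ 6 = 4 remainder 0
4 ÷ 6 = 0 remainder 4
Reading remainders bottom-up:
= 4051


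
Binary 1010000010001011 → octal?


Group into 3-bit groups: 001010000010001011
  001 = 1
  010 = 2
  000 = 0
  010 = 2
  001 = 1
  011 = 3
= 0o120213


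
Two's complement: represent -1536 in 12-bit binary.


Original: 011000000000
Step 1 - Invert all bits: 100111111111
Step 2 - Add 1: 100111111111 + 1
= 101000000000 (represents -1536)


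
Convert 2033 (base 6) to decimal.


Positional values (base 6):
  3 × 6^0 = 3 × 1 = 3
  3 × 6^1 = 3 × 6 = 18
  0 × 6^2 = 0 × 36 = 0
  2 × 6^3 = 2 × 216 = 432
Sum = 3 + 18 + 0 + 432
= 453


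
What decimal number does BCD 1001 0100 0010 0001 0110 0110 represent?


Each 4-bit group → digit:
  1001 → 9
  0100 → 4
  0010 → 2
  0001 → 1
  0110 → 6
  0110 → 6
= 942166


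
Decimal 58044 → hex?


Divide by 16 repeatedly:
58044 ÷ 16 = 3627 remainder 12 (C)
3627 ÷ 16 = 226 remainder 11 (B)
226 ÷ 16 = 14 remainder 2 (2)
14 ÷ 16 = 0 remainder 14 (E)
Reading remainders bottom-up:
= 0xE2BC


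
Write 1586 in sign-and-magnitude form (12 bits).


Sign bit: 0 (positive)
Magnitude: 1586 = 11000110010
= 011000110010


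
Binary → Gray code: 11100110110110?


Binary: 11100110110110
Gray code: G = B XOR (B >> 1)
B >> 1 = 01110011011011
11100110110110 XOR 01110011011011:
  1 XOR 0 = 1
  1 XOR 1 = 0
  1 XOR 1 = 0
  0 XOR 1 = 1
  0 XOR 0 = 0
  1 XOR 0 = 1
  1 XOR 1 = 0
  0 XOR 1 = 1
  1 XOR 0 = 1
  1 XOR 1 = 0
  0 XOR 1 = 1
  1 XOR 0 = 1
  1 XOR 1 = 0
  0 XOR 1 = 1
= 10010101101101


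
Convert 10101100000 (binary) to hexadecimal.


Group into 4-bit nibbles: 010101100000
  0101 = 5
  0110 = 6
  0000 = 0
= 0x560


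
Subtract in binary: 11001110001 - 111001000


Align and subtract column by column (LSB to MSB, borrowing when needed):
  11001110001
- 00111001000
  -----------
  col 0: (1 - 0 borrow-in) - 0 → 1 - 0 = 1, borrow out 0
  col 1: (0 - 0 borrow-in) - 0 → 0 - 0 = 0, borrow out 0
  col 2: (0 - 0 borrow-in) - 0 → 0 - 0 = 0, borrow out 0
  col 3: (0 - 0 borrow-in) - 1 → borrow from next column: (0+2) - 1 = 1, borrow out 1
  col 4: (1 - 1 borrow-in) - 0 → 0 - 0 = 0, borrow out 0
  col 5: (1 - 0 borrow-in) - 0 → 1 - 0 = 1, borrow out 0
  col 6: (1 - 0 borrow-in) - 1 → 1 - 1 = 0, borrow out 0
  col 7: (0 - 0 borrow-in) - 1 → borrow from next column: (0+2) - 1 = 1, borrow out 1
  col 8: (0 - 1 borrow-in) - 1 → borrow from next column: (-1+2) - 1 = 0, borrow out 1
  col 9: (1 - 1 borrow-in) - 0 → 0 - 0 = 0, borrow out 0
  col 10: (1 - 0 borrow-in) - 0 → 1 - 0 = 1, borrow out 0
Reading bits MSB→LSB: 10010101001
Strip leading zeros: 10010101001
= 10010101001


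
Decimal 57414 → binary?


Divide by 2 repeatedly:
57414 ÷ 2 = 28707 remainder 0
28707 ÷ 2 = 14353 remainder 1
14353 ÷ 2 = 7176 remainder 1
7176 ÷ 2 = 3588 remainder 0
3588 ÷ 2 = 1794 remainder 0
1794 ÷ 2 = 897 remainder 0
897 ÷ 2 = 448 remainder 1
448 ÷ 2 = 224 remainder 0
224 ÷ 2 = 112 remainder 0
112 ÷ 2 = 56 remainder 0
56 ÷ 2 = 28 remainder 0
28 ÷ 2 = 14 remainder 0
14 ÷ 2 = 7 remainder 0
7 ÷ 2 = 3 remainder 1
3 ÷ 2 = 1 remainder 1
1 ÷ 2 = 0 remainder 1
Reading remainders bottom-up:
= 1110000001000110


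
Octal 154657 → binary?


Each octal digit → 3 binary bits:
  1 = 001
  5 = 101
  4 = 100
  6 = 110
  5 = 101
  7 = 111
Concatenate: 001 101 100 110 101 111
= 001101100110101111


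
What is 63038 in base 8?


Divide by 8 repeatedly:
63038 ÷ 8 = 7879 remainder 6
7879 ÷ 8 = 984 remainder 7
984 ÷ 8 = 123 remainder 0
123 ÷ 8 = 15 remainder 3
15 ÷ 8 = 1 remainder 7
1 ÷ 8 = 0 remainder 1
Reading remainders bottom-up:
= 0o173076


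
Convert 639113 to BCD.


Each digit → 4-bit binary:
  6 → 0110
  3 → 0011
  9 → 1001
  1 → 0001
  1 → 0001
  3 → 0011
= 0110 0011 1001 0001 0001 0011


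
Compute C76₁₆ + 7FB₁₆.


Align and add column by column (LSB to MSB, each column mod 16 with carry):
  0C76
+ 07FB
  ----
  col 0: 6(6) + B(11) + 0 (carry in) = 17 → 1(1), carry out 1
  col 1: 7(7) + F(15) + 1 (carry in) = 23 → 7(7), carry out 1
  col 2: C(12) + 7(7) + 1 (carry in) = 20 → 4(4), carry out 1
  col 3: 0(0) + 0(0) + 1 (carry in) = 1 → 1(1), carry out 0
Reading digits MSB→LSB: 1471
Strip leading zeros: 1471
= 0x1471


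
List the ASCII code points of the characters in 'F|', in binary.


String: 'F|'  (2 characters)
Per-character ASCII lookup:
  'F': uppercase starts at 65: 'F' = 65 + 5 = 70 → 1000110
  '|': special character: '|' = 124 → 1111100
= 1000110 1111100


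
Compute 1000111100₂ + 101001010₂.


Align and add column by column (LSB to MSB, carry propagating):
  01000111100
+ 00101001010
  -----------
  col 0: 0 + 0 + 0 (carry in) = 0 → bit 0, carry out 0
  col 1: 0 + 1 + 0 (carry in) = 1 → bit 1, carry out 0
  col 2: 1 + 0 + 0 (carry in) = 1 → bit 1, carry out 0
  col 3: 1 + 1 + 0 (carry in) = 2 → bit 0, carry out 1
  col 4: 1 + 0 + 1 (carry in) = 2 → bit 0, carry out 1
  col 5: 1 + 0 + 1 (carry in) = 2 → bit 0, carry out 1
  col 6: 0 + 1 + 1 (carry in) = 2 → bit 0, carry out 1
  col 7: 0 + 0 + 1 (carry in) = 1 → bit 1, carry out 0
  col 8: 0 + 1 + 0 (carry in) = 1 → bit 1, carry out 0
  col 9: 1 + 0 + 0 (carry in) = 1 → bit 1, carry out 0
  col 10: 0 + 0 + 0 (carry in) = 0 → bit 0, carry out 0
Reading bits MSB→LSB: 01110000110
Strip leading zeros: 1110000110
= 1110000110
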